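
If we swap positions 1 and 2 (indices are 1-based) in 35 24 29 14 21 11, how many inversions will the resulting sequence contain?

Positions 1 and 2 hold 35 and 24; after swapping, the array is [24, 35, 29, 14, 21, 11].
Element-by-element contributions:
24: 3
35: 4
29: 3
14: 1
21: 1
11: 0
Sum: 3 + 4 + 3 + 1 + 1 + 0 = 12

12 inversions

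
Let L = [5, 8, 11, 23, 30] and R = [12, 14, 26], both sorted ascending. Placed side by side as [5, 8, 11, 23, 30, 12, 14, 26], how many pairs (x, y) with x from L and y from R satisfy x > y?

5

Take each right-half value and tally the left-half values above it:
r = 12: 23, 30 → 2
r = 14: 23, 30 → 2
r = 26: 30 → 1
Cross-inversions: 2 + 2 + 1 = 5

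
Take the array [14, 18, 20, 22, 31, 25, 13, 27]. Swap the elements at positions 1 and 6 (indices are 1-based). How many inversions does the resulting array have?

15 inversions

Positions 1 and 6 hold 14 and 25; after swapping, the array is [25, 18, 20, 22, 31, 14, 13, 27].
For each element, count later entries that are smaller:
25: 5
18: 2
20: 2
22: 2
31: 3
14: 1
13: 0
27: 0
Sum: 5 + 2 + 2 + 2 + 3 + 1 + 0 + 0 = 15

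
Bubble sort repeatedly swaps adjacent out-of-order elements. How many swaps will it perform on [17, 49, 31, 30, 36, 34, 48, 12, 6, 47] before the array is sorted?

Adjacent swaps: 24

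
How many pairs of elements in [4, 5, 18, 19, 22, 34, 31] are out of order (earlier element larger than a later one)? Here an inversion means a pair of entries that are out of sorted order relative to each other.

1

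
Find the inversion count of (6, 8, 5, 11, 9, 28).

3

For each element, count later entries that are smaller:
6 → 5 → 1
8 → 5 → 1
5 → none → 0
11 → 9 → 1
9 → none → 0
28 → none → 0
Sum: 1 + 1 + 0 + 1 + 0 + 0 = 3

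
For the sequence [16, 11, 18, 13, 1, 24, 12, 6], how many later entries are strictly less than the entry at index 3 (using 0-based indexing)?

The element at index 3 is 13.
Elements after it: 1, 24, 12, 6
Those smaller than 13: 1, 12, 6

3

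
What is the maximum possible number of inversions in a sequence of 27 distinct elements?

351

A reversed (strictly descending) arrangement makes every pair an inversion, giving C(27, 2) inversions.
C(27, 2) = 27·26/2 = 351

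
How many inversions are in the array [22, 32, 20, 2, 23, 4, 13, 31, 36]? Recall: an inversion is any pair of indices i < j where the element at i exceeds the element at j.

15

For each element, count later entries that are smaller:
22 → 20, 2, 4, 13 → 4
32 → 20, 2, 23, 4, 13, 31 → 6
20 → 2, 4, 13 → 3
2 → none → 0
23 → 4, 13 → 2
4 → none → 0
13 → none → 0
31 → none → 0
36 → none → 0
Sum: 4 + 6 + 3 + 0 + 2 + 0 + 0 + 0 + 0 = 15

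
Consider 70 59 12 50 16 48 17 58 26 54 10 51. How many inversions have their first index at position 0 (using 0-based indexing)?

11 such elements

The element at index 0 is 70.
Elements after it: 59, 12, 50, 16, 48, 17, 58, 26, 54, 10, 51
Those smaller than 70: 59, 12, 50, 16, 48, 17, 58, 26, 54, 10, 51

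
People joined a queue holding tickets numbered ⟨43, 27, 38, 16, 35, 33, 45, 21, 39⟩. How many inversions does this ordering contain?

18

Sweep left to right; for each value list the smaller values that follow it:
43 → 27, 38, 16, 35, 33, 21, 39 → 7
27 → 16, 21 → 2
38 → 16, 35, 33, 21 → 4
16 → none → 0
35 → 33, 21 → 2
33 → 21 → 1
45 → 21, 39 → 2
21 → none → 0
39 → none → 0
Sum: 7 + 2 + 4 + 0 + 2 + 1 + 2 + 0 + 0 = 18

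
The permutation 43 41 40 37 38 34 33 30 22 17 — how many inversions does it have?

44 inversions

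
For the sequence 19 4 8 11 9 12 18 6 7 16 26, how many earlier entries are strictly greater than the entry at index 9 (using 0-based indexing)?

2 such elements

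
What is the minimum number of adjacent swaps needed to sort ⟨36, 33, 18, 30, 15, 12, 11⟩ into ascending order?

Minimum adjacent swaps = number of inversions (each swap of adjacent out-of-order elements removes one inversion and no swap can remove more).
Count inversions — for each element, later elements that are smaller:
36: 33, 18, 30, 15, 12, 11 → 6
33: 18, 30, 15, 12, 11 → 5
18: 15, 12, 11 → 3
30: 15, 12, 11 → 3
15: 12, 11 → 2
12: 11 → 1
11: none → 0
Total inversions: 6 + 5 + 3 + 3 + 2 + 1 + 0 = 20

There are 20 swaps.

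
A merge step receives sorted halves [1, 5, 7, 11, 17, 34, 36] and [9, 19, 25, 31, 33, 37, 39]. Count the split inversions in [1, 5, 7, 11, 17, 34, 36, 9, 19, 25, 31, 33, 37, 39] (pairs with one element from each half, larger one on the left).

12 split inversions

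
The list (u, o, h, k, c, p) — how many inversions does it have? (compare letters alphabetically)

10 out-of-order pairs

Listing every pair i<j with a[i]>a[j] (using 0-based positions):
(0,1): u > o
(0,2): u > h
(0,3): u > k
(0,4): u > c
(0,5): u > p
(1,2): o > h
(1,3): o > k
(1,4): o > c
(2,4): h > c
(3,4): k > c
That's 10 pairs.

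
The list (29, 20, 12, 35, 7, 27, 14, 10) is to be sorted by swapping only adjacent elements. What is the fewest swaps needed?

Each adjacent swap fixes exactly one inversion, so the minimum swap count equals the number of inversions.
Count inversions — for each element, later elements that are smaller:
29: 20, 12, 7, 27, 14, 10 → 6
20: 12, 7, 14, 10 → 4
12: 7, 10 → 2
35: 7, 27, 14, 10 → 4
7: none → 0
27: 14, 10 → 2
14: 10 → 1
10: none → 0
Total inversions: 6 + 4 + 2 + 4 + 0 + 2 + 1 + 0 = 19

There are 19 adjacent swaps.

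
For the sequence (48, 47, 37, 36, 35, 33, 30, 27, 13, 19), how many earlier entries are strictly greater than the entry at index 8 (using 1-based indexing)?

7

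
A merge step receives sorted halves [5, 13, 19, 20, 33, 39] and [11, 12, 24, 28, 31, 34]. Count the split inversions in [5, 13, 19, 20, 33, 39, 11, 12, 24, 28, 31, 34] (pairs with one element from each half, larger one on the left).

17

Take each right-half value and tally the left-half values above it:
r = 11: 13, 19, 20, 33, 39 → 5
r = 12: 13, 19, 20, 33, 39 → 5
r = 24: 33, 39 → 2
r = 28: 33, 39 → 2
r = 31: 33, 39 → 2
r = 34: 39 → 1
Cross-inversions: 5 + 5 + 2 + 2 + 2 + 1 = 17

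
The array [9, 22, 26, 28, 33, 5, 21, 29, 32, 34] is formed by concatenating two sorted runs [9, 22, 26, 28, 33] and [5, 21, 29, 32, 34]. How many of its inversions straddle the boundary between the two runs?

For each element r of the right run, count left-run elements greater than r:
r = 5: 9, 22, 26, 28, 33 → 5
r = 21: 22, 26, 28, 33 → 4
r = 29: 33 → 1
r = 32: 33 → 1
r = 34: none → 0
Cross-inversions: 5 + 4 + 1 + 1 + 0 = 11

11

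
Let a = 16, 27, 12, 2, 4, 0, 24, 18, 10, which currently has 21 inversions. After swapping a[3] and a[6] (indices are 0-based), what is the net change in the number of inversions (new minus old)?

Positions 3 and 6 hold 2 and 24; after swapping, the array is [16, 27, 12, 24, 4, 0, 2, 18, 10].
Element-by-element contributions:
16 → 12, 4, 0, 2, 10 → 5
27 → 12, 24, 4, 0, 2, 18, 10 → 7
12 → 4, 0, 2, 10 → 4
24 → 4, 0, 2, 18, 10 → 5
4 → 0, 2 → 2
0 → none → 0
2 → none → 0
18 → 10 → 1
10 → none → 0
Sum: 5 + 7 + 4 + 5 + 2 + 0 + 0 + 1 + 0 = 24
Change: 24 − 21 = +3

+3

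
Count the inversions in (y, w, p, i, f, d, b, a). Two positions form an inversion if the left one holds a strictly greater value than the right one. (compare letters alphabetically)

For each element, count later entries that are smaller:
y: 7
w: 6
p: 5
i: 4
f: 3
d: 2
b: 1
a: 0
Sum: 7 + 6 + 5 + 4 + 3 + 2 + 1 + 0 = 28

28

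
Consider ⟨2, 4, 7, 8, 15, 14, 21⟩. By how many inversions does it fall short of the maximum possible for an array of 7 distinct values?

20

Maximum inversions for 7 distinct elements is C(7, 2) = 7·6/2 = 21.
Current inversions — for each element, count later smaller elements:
2: 0
4: 0
7: 0
8: 0
15: 1
14: 0
21: 0
Current total: 0 + 0 + 0 + 0 + 1 + 0 + 0 = 1
Shortfall: 21 − 1 = 20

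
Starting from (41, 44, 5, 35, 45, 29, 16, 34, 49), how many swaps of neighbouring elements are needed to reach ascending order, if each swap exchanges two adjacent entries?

17 adjacent swaps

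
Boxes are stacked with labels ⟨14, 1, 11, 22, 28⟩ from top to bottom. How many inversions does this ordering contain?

2

Element-by-element contributions:
14: 2
1: 0
11: 0
22: 0
28: 0
Sum: 2 + 0 + 0 + 0 + 0 = 2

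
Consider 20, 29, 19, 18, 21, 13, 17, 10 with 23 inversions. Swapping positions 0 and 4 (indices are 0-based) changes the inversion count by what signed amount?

Positions 0 and 4 hold 20 and 21; after swapping, the array is [21, 29, 19, 18, 20, 13, 17, 10].
Sweep left to right; for each value list the smaller values that follow it:
21 → 19, 18, 20, 13, 17, 10 → 6
29 → 19, 18, 20, 13, 17, 10 → 6
19 → 18, 13, 17, 10 → 4
18 → 13, 17, 10 → 3
20 → 13, 17, 10 → 3
13 → 10 → 1
17 → 10 → 1
10 → none → 0
Sum: 6 + 6 + 4 + 3 + 3 + 1 + 1 + 0 = 24
Change: 24 − 23 = +1

+1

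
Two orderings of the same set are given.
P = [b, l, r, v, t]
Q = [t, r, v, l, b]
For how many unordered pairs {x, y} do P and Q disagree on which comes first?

Assign each item its position (1..5) in the first ordering, then rewrite the second ordering as that position sequence:
positions: b→1, l→2, r→3, v→4, t→5
second ordering as positions: [5, 3, 4, 2, 1]
Discordant pairs = inversions in this position sequence.
5: 3, 4, 2, 1 → 4
3: 2, 1 → 2
4: 2, 1 → 2
2: 1 → 1
1: 0
Total: 4 + 2 + 2 + 1 + 0 = 9

9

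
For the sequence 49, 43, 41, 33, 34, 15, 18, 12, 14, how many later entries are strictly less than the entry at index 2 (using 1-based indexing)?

7

The element at index 2 is 43.
Elements after it: 41, 33, 34, 15, 18, 12, 14
Those smaller than 43: 41, 33, 34, 15, 18, 12, 14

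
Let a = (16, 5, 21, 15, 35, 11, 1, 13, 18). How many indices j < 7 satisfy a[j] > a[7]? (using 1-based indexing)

6 such elements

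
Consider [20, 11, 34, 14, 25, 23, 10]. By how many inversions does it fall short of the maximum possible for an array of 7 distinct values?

Maximum inversions for 7 distinct elements is C(7, 2) = 7·6/2 = 21.
Current inversions — for each element, count later smaller elements:
20: 3
11: 1
34: 4
14: 1
25: 2
23: 1
10: 0
Current total: 3 + 1 + 4 + 1 + 2 + 1 + 0 = 12
Shortfall: 21 − 12 = 9

9 inversions short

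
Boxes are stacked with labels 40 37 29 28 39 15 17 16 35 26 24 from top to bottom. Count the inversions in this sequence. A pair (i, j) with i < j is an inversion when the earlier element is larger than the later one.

For each element, count later entries that are smaller:
40 → 37, 29, 28, 39, 15, 17, 16, 35, 26, 24 → 10
37 → 29, 28, 15, 17, 16, 35, 26, 24 → 8
29 → 28, 15, 17, 16, 26, 24 → 6
28 → 15, 17, 16, 26, 24 → 5
39 → 15, 17, 16, 35, 26, 24 → 6
15 → none → 0
17 → 16 → 1
16 → none → 0
35 → 26, 24 → 2
26 → 24 → 1
24 → none → 0
Sum: 10 + 8 + 6 + 5 + 6 + 0 + 1 + 0 + 2 + 1 + 0 = 39

39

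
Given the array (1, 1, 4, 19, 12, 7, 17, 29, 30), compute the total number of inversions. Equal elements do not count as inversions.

4

Sweep left to right; for each value list the smaller values that follow it:
1: 0
1: 0
4: 0
19: 3
12: 1
7: 0
17: 0
29: 0
30: 0
Sum: 0 + 0 + 0 + 3 + 1 + 0 + 0 + 0 + 0 = 4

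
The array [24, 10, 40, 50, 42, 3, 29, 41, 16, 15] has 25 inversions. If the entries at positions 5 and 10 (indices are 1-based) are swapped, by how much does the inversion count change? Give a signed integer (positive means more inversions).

Positions 5 and 10 hold 42 and 15; after swapping, the array is [24, 10, 40, 50, 15, 3, 29, 41, 16, 42].
Count, for each position, how many later elements it exceeds:
24: 4
10: 1
40: 4
50: 6
15: 1
3: 0
29: 1
41: 1
16: 0
42: 0
Sum: 4 + 1 + 4 + 6 + 1 + 0 + 1 + 1 + 0 + 0 = 18
Change: 18 − 25 = -7

-7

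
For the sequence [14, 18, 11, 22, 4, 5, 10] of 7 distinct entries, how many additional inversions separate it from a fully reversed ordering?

Maximum inversions for 7 distinct elements is C(7, 2) = 7·6/2 = 21.
Current inversions — for each element, count later smaller elements:
14: 4
18: 4
11: 3
22: 3
4: 0
5: 0
10: 0
Current total: 4 + 4 + 3 + 3 + 0 + 0 + 0 = 14
Shortfall: 21 − 14 = 7

7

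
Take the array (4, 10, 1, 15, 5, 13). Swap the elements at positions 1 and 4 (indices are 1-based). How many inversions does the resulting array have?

Positions 1 and 4 hold 4 and 15; after swapping, the array is [15, 10, 1, 4, 5, 13].
Count, for each position, how many later elements it exceeds:
15 → 10, 1, 4, 5, 13 → 5
10 → 1, 4, 5 → 3
1 → none → 0
4 → none → 0
5 → none → 0
13 → none → 0
Sum: 5 + 3 + 0 + 0 + 0 + 0 = 8

8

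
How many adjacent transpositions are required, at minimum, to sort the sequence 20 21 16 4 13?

Minimum adjacent swaps = number of inversions (each swap of adjacent out-of-order elements removes one inversion and no swap can remove more).
Count inversions — for each element, later elements that are smaller:
20: 16, 4, 13 → 3
21: 16, 4, 13 → 3
16: 4, 13 → 2
4: none → 0
13: none → 0
Total inversions: 3 + 3 + 2 + 0 + 0 = 8

8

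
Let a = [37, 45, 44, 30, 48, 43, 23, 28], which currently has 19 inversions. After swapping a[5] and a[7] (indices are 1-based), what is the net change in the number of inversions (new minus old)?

-3

Positions 5 and 7 hold 48 and 23; after swapping, the array is [37, 45, 44, 30, 23, 43, 48, 28].
Count, for each position, how many later elements it exceeds:
37: 3
45: 5
44: 4
30: 2
23: 0
43: 1
48: 1
28: 0
Sum: 3 + 5 + 4 + 2 + 0 + 1 + 1 + 0 = 16
Change: 16 − 19 = -3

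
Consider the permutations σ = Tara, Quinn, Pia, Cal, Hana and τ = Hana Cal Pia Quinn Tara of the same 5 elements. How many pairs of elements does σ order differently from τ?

Assign each item its position (1..5) in the first ordering, then rewrite the second ordering as that position sequence:
positions: Tara→1, Quinn→2, Pia→3, Cal→4, Hana→5
second ordering as positions: [5, 4, 3, 2, 1]
Discordant pairs = inversions in this position sequence.
5: 4, 3, 2, 1 → 4
4: 3, 2, 1 → 3
3: 2, 1 → 2
2: 1 → 1
1: 0
Total: 4 + 3 + 2 + 1 + 0 = 10

10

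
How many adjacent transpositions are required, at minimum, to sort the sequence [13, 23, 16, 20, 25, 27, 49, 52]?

The minimum number of adjacent swaps to sort an array equals its inversion count, since every such swap removes exactly one inversion.
Count inversions — for each element, later elements that are smaller:
13: none → 0
23: 16, 20 → 2
16: none → 0
20: none → 0
25: none → 0
27: none → 0
49: none → 0
52: none → 0
Total inversions: 0 + 2 + 0 + 0 + 0 + 0 + 0 + 0 = 2

2 swaps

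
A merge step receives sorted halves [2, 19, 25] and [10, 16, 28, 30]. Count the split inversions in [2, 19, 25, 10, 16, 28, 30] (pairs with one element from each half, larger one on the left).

For each element r of the right run, count left-run elements greater than r:
r = 10: 19, 25 → 2
r = 16: 19, 25 → 2
r = 28: none → 0
r = 30: none → 0
Cross-inversions: 2 + 2 + 0 + 0 = 4

4 split inversions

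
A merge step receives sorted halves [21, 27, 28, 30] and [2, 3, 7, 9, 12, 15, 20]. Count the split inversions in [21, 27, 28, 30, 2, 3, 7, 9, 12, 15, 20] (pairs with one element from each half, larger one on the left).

Count, for every r in R, how many entries of L exceed r:
r = 2: 21, 27, 28, 30 → 4
r = 3: 21, 27, 28, 30 → 4
r = 7: 21, 27, 28, 30 → 4
r = 9: 21, 27, 28, 30 → 4
r = 12: 21, 27, 28, 30 → 4
r = 15: 21, 27, 28, 30 → 4
r = 20: 21, 27, 28, 30 → 4
Cross-inversions: 4 + 4 + 4 + 4 + 4 + 4 + 4 = 28

28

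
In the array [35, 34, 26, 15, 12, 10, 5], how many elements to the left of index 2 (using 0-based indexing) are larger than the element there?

2

The element at index 2 is 26.
Elements before it: 35, 34
Those larger than 26: 35, 34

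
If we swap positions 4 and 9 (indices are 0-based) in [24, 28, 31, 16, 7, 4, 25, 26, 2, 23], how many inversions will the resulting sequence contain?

30 inversions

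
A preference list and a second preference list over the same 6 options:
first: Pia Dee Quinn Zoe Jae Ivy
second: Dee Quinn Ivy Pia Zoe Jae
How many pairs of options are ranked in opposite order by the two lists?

5 pairs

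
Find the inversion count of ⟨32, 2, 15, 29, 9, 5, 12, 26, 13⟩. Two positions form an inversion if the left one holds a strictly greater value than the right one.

Sweep left to right; for each value list the smaller values that follow it:
32 → 2, 15, 29, 9, 5, 12, 26, 13 → 8
2 → none → 0
15 → 9, 5, 12, 13 → 4
29 → 9, 5, 12, 26, 13 → 5
9 → 5 → 1
5 → none → 0
12 → none → 0
26 → 13 → 1
13 → none → 0
Sum: 8 + 0 + 4 + 5 + 1 + 0 + 0 + 1 + 0 = 19

19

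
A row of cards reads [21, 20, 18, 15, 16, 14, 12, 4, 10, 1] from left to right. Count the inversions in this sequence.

43

Count, for each position, how many later elements it exceeds:
21: 9
20: 8
18: 7
15: 5
16: 5
14: 4
12: 3
4: 1
10: 1
1: 0
Sum: 9 + 8 + 7 + 5 + 5 + 4 + 3 + 1 + 1 + 0 = 43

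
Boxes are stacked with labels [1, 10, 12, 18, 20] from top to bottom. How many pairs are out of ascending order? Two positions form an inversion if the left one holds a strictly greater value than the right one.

0 inversions

Element-by-element contributions:
1 → none → 0
10 → none → 0
12 → none → 0
18 → none → 0
20 → none → 0
Sum: 0 + 0 + 0 + 0 + 0 = 0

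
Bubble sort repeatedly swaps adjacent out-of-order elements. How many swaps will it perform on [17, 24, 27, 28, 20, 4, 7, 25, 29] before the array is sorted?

Each adjacent swap fixes exactly one inversion, so the minimum swap count equals the number of inversions.
Count inversions — for each element, later elements that are smaller:
17: 4, 7 → 2
24: 20, 4, 7 → 3
27: 20, 4, 7, 25 → 4
28: 20, 4, 7, 25 → 4
20: 4, 7 → 2
4: none → 0
7: none → 0
25: none → 0
29: none → 0
Total inversions: 2 + 3 + 4 + 4 + 2 + 0 + 0 + 0 + 0 = 15

15 swaps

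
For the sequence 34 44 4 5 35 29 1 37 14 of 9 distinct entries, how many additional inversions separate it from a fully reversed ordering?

16 inversions short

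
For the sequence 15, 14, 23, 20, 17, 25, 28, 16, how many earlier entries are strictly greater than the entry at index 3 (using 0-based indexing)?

The element at index 3 is 20.
Elements before it: 15, 14, 23
Those larger than 20: 23

1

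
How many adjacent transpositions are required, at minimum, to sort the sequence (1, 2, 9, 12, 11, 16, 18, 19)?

1 swap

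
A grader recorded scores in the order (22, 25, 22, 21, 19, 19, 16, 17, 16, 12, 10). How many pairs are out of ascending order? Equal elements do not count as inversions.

50

For each element, count later entries that are smaller:
22: 8
25: 9
22: 8
21: 7
19: 5
19: 5
16: 2
17: 3
16: 2
12: 1
10: 0
Sum: 8 + 9 + 8 + 7 + 5 + 5 + 2 + 3 + 2 + 1 + 0 = 50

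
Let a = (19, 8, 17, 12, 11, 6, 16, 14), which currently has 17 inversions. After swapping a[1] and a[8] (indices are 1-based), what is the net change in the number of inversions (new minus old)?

Positions 1 and 8 hold 19 and 14; after swapping, the array is [14, 8, 17, 12, 11, 6, 16, 19].
Sweep left to right; for each value list the smaller values that follow it:
14: 4
8: 1
17: 4
12: 2
11: 1
6: 0
16: 0
19: 0
Sum: 4 + 1 + 4 + 2 + 1 + 0 + 0 + 0 = 12
Change: 12 − 17 = -5

-5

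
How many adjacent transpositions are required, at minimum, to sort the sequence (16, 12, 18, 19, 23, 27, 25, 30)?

2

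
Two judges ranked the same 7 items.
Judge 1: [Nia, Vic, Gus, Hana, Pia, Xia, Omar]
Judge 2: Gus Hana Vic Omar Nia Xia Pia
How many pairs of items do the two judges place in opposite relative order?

Assign each item its position (1..7) in the first ordering, then rewrite the second ordering as that position sequence:
positions: Nia→1, Vic→2, Gus→3, Hana→4, Pia→5, Xia→6, Omar→7
second ordering as positions: [3, 4, 2, 7, 1, 6, 5]
Discordant pairs = inversions in this position sequence.
3: 2, 1 → 2
4: 2, 1 → 2
2: 1 → 1
7: 1, 6, 5 → 3
1: 0
6: 5 → 1
5: 0
Total: 2 + 2 + 1 + 3 + 0 + 1 + 0 = 9

9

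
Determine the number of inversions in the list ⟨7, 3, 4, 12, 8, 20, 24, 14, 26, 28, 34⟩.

5 inversions

Element-by-element contributions:
7 → 3, 4 → 2
3 → none → 0
4 → none → 0
12 → 8 → 1
8 → none → 0
20 → 14 → 1
24 → 14 → 1
14 → none → 0
26 → none → 0
28 → none → 0
34 → none → 0
Sum: 2 + 0 + 0 + 1 + 0 + 1 + 1 + 0 + 0 + 0 + 0 = 5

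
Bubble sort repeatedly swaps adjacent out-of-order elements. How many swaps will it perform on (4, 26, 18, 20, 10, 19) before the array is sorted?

7

The minimum number of adjacent swaps to sort an array equals its inversion count, since every such swap removes exactly one inversion.
Count inversions — for each element, later elements that are smaller:
4: none → 0
26: 18, 20, 10, 19 → 4
18: 10 → 1
20: 10, 19 → 2
10: none → 0
19: none → 0
Total inversions: 0 + 4 + 1 + 2 + 0 + 0 = 7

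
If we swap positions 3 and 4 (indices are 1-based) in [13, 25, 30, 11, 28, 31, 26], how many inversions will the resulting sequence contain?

6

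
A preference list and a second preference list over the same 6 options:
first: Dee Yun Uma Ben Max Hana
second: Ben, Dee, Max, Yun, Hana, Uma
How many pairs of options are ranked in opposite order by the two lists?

Pairs: 6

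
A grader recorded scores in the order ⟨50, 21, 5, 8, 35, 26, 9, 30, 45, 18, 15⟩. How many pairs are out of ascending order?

For each element, count later entries that are smaller:
50 → 21, 5, 8, 35, 26, 9, 30, 45, 18, 15 → 10
21 → 5, 8, 9, 18, 15 → 5
5 → none → 0
8 → none → 0
35 → 26, 9, 30, 18, 15 → 5
26 → 9, 18, 15 → 3
9 → none → 0
30 → 18, 15 → 2
45 → 18, 15 → 2
18 → 15 → 1
15 → none → 0
Sum: 10 + 5 + 0 + 0 + 5 + 3 + 0 + 2 + 2 + 1 + 0 = 28

Out-of-order pairs: 28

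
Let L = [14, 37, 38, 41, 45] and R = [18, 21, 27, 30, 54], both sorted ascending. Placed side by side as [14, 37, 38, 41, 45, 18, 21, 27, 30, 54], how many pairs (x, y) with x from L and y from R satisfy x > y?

For each element r of the right run, count left-run elements greater than r:
r = 18: 37, 38, 41, 45 → 4
r = 21: 37, 38, 41, 45 → 4
r = 27: 37, 38, 41, 45 → 4
r = 30: 37, 38, 41, 45 → 4
r = 54: none → 0
Cross-inversions: 4 + 4 + 4 + 4 + 0 = 16

16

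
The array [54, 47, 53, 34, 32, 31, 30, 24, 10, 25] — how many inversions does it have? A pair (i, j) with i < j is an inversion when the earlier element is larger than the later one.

Element-by-element contributions:
54 → 47, 53, 34, 32, 31, 30, 24, 10, 25 → 9
47 → 34, 32, 31, 30, 24, 10, 25 → 7
53 → 34, 32, 31, 30, 24, 10, 25 → 7
34 → 32, 31, 30, 24, 10, 25 → 6
32 → 31, 30, 24, 10, 25 → 5
31 → 30, 24, 10, 25 → 4
30 → 24, 10, 25 → 3
24 → 10 → 1
10 → none → 0
25 → none → 0
Sum: 9 + 7 + 7 + 6 + 5 + 4 + 3 + 1 + 0 + 0 = 42

42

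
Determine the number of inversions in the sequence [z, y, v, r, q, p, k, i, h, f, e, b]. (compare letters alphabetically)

Count, for each position, how many later elements it exceeds:
z: 11
y: 10
v: 9
r: 8
q: 7
p: 6
k: 5
i: 4
h: 3
f: 2
e: 1
b: 0
Sum: 11 + 10 + 9 + 8 + 7 + 6 + 5 + 4 + 3 + 2 + 1 + 0 = 66

66 inversions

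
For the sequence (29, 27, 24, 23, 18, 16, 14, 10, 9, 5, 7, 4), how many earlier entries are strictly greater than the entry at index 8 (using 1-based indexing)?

The element at index 8 is 10.
Elements before it: 29, 27, 24, 23, 18, 16, 14
Those larger than 10: 29, 27, 24, 23, 18, 16, 14

7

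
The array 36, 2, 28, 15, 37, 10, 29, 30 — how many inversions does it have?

Count, for each position, how many later elements it exceeds:
36 → 2, 28, 15, 10, 29, 30 → 6
2 → none → 0
28 → 15, 10 → 2
15 → 10 → 1
37 → 10, 29, 30 → 3
10 → none → 0
29 → none → 0
30 → none → 0
Sum: 6 + 0 + 2 + 1 + 3 + 0 + 0 + 0 = 12

12 inversions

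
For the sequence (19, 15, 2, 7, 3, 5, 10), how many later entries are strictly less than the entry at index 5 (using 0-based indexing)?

The element at index 5 is 5.
Elements after it: 10
None of them are smaller than 5.

0 such elements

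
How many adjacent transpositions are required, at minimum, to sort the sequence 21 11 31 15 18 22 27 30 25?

Minimum adjacent swaps = number of inversions (each swap of adjacent out-of-order elements removes one inversion and no swap can remove more).
Count inversions — for each element, later elements that are smaller:
21: 11, 15, 18 → 3
11: none → 0
31: 15, 18, 22, 27, 30, 25 → 6
15: none → 0
18: none → 0
22: none → 0
27: 25 → 1
30: 25 → 1
25: none → 0
Total inversions: 3 + 0 + 6 + 0 + 0 + 0 + 1 + 1 + 0 = 11

11 swaps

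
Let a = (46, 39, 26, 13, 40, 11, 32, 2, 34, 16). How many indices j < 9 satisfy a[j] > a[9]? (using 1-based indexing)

3 such elements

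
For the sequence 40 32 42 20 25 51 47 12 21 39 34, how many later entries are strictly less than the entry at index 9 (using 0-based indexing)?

The element at index 9 is 39.
Elements after it: 34
Those smaller than 39: 34

1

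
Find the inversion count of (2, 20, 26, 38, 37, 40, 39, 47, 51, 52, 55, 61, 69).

2

Element-by-element contributions:
2 → none → 0
20 → none → 0
26 → none → 0
38 → 37 → 1
37 → none → 0
40 → 39 → 1
39 → none → 0
47 → none → 0
51 → none → 0
52 → none → 0
55 → none → 0
61 → none → 0
69 → none → 0
Sum: 0 + 0 + 0 + 1 + 0 + 1 + 0 + 0 + 0 + 0 + 0 + 0 + 0 = 2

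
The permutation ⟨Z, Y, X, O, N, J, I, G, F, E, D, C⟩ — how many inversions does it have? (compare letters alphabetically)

66

Element-by-element contributions:
Z → Y, X, O, N, J, I, G, F, E, D, C → 11
Y → X, O, N, J, I, G, F, E, D, C → 10
X → O, N, J, I, G, F, E, D, C → 9
O → N, J, I, G, F, E, D, C → 8
N → J, I, G, F, E, D, C → 7
J → I, G, F, E, D, C → 6
I → G, F, E, D, C → 5
G → F, E, D, C → 4
F → E, D, C → 3
E → D, C → 2
D → C → 1
C → none → 0
Sum: 11 + 10 + 9 + 8 + 7 + 6 + 5 + 4 + 3 + 2 + 1 + 0 = 66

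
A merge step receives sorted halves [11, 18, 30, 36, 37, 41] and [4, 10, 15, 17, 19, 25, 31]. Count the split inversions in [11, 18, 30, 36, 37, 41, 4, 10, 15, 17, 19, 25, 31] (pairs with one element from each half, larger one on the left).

Split inversions: 33

Count, for every r in R, how many entries of L exceed r:
r = 4: 11, 18, 30, 36, 37, 41 → 6
r = 10: 11, 18, 30, 36, 37, 41 → 6
r = 15: 18, 30, 36, 37, 41 → 5
r = 17: 18, 30, 36, 37, 41 → 5
r = 19: 30, 36, 37, 41 → 4
r = 25: 30, 36, 37, 41 → 4
r = 31: 36, 37, 41 → 3
Cross-inversions: 6 + 6 + 5 + 5 + 4 + 4 + 3 = 33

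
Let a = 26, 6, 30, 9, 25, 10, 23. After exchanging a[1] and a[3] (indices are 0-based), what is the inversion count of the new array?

Positions 1 and 3 hold 6 and 9; after swapping, the array is [26, 9, 30, 6, 25, 10, 23].
For each element, count later entries that are smaller:
26 → 9, 6, 25, 10, 23 → 5
9 → 6 → 1
30 → 6, 25, 10, 23 → 4
6 → none → 0
25 → 10, 23 → 2
10 → none → 0
23 → none → 0
Sum: 5 + 1 + 4 + 0 + 2 + 0 + 0 = 12

12 inversions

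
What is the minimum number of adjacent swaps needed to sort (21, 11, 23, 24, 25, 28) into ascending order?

1

The minimum number of adjacent swaps to sort an array equals its inversion count, since every such swap removes exactly one inversion.
Count inversions — for each element, later elements that are smaller:
21: 11 → 1
11: none → 0
23: none → 0
24: none → 0
25: none → 0
28: none → 0
Total inversions: 1 + 0 + 0 + 0 + 0 + 0 = 1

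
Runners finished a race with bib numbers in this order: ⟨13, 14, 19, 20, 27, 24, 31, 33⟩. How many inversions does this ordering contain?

For each element, count later entries that are smaller:
13 → none → 0
14 → none → 0
19 → none → 0
20 → none → 0
27 → 24 → 1
24 → none → 0
31 → none → 0
33 → none → 0
Sum: 0 + 0 + 0 + 0 + 1 + 0 + 0 + 0 = 1

1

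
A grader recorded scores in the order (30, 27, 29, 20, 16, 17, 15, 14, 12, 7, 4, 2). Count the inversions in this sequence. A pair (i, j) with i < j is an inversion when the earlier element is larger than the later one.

For each element, count later entries that are smaller:
30: 11
27: 9
29: 9
20: 8
16: 6
17: 6
15: 5
14: 4
12: 3
7: 2
4: 1
2: 0
Sum: 11 + 9 + 9 + 8 + 6 + 6 + 5 + 4 + 3 + 2 + 1 + 0 = 64

Inversions: 64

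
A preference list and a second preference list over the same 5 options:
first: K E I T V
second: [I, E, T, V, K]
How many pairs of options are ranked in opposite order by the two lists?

Assign each item its position (1..5) in the first ordering, then rewrite the second ordering as that position sequence:
positions: K→1, E→2, I→3, T→4, V→5
second ordering as positions: [3, 2, 4, 5, 1]
Discordant pairs = inversions in this position sequence.
3: 2, 1 → 2
2: 1 → 1
4: 1 → 1
5: 1 → 1
1: 0
Total: 2 + 1 + 1 + 1 + 0 = 5

5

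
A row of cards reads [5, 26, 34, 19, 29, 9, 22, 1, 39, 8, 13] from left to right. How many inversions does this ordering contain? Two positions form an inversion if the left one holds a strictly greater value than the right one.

30

Sweep left to right; for each value list the smaller values that follow it:
5 → 1 → 1
26 → 19, 9, 22, 1, 8, 13 → 6
34 → 19, 29, 9, 22, 1, 8, 13 → 7
19 → 9, 1, 8, 13 → 4
29 → 9, 22, 1, 8, 13 → 5
9 → 1, 8 → 2
22 → 1, 8, 13 → 3
1 → none → 0
39 → 8, 13 → 2
8 → none → 0
13 → none → 0
Sum: 1 + 6 + 7 + 4 + 5 + 2 + 3 + 0 + 2 + 0 + 0 = 30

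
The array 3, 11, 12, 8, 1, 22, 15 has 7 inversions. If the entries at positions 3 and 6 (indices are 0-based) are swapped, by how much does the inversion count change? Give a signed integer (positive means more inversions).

Positions 3 and 6 hold 8 and 15; after swapping, the array is [3, 11, 12, 15, 1, 22, 8].
Count, for each position, how many later elements it exceeds:
3 → 1 → 1
11 → 1, 8 → 2
12 → 1, 8 → 2
15 → 1, 8 → 2
1 → none → 0
22 → 8 → 1
8 → none → 0
Sum: 1 + 2 + 2 + 2 + 0 + 1 + 0 = 8
Change: 8 − 7 = +1

+1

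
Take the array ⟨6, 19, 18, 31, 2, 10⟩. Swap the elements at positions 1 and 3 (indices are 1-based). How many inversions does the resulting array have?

Inversions: 9

Positions 1 and 3 hold 6 and 18; after swapping, the array is [18, 19, 6, 31, 2, 10].
Sweep left to right; for each value list the smaller values that follow it:
18 → 6, 2, 10 → 3
19 → 6, 2, 10 → 3
6 → 2 → 1
31 → 2, 10 → 2
2 → none → 0
10 → none → 0
Sum: 3 + 3 + 1 + 2 + 0 + 0 = 9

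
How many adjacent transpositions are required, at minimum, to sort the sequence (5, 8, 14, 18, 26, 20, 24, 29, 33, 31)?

3

The minimum number of adjacent swaps to sort an array equals its inversion count, since every such swap removes exactly one inversion.
Count inversions — for each element, later elements that are smaller:
5: none → 0
8: none → 0
14: none → 0
18: none → 0
26: 20, 24 → 2
20: none → 0
24: none → 0
29: none → 0
33: 31 → 1
31: none → 0
Total inversions: 0 + 0 + 0 + 0 + 2 + 0 + 0 + 0 + 1 + 0 = 3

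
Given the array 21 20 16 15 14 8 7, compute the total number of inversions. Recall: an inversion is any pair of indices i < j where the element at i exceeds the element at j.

For each element, count later entries that are smaller:
21: 6
20: 5
16: 4
15: 3
14: 2
8: 1
7: 0
Sum: 6 + 5 + 4 + 3 + 2 + 1 + 0 = 21

21 inversions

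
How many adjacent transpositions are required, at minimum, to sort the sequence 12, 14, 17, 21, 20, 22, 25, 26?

1

The minimum number of adjacent swaps to sort an array equals its inversion count, since every such swap removes exactly one inversion.
Count inversions — for each element, later elements that are smaller:
12: none → 0
14: none → 0
17: none → 0
21: 20 → 1
20: none → 0
22: none → 0
25: none → 0
26: none → 0
Total inversions: 0 + 0 + 0 + 1 + 0 + 0 + 0 + 0 = 1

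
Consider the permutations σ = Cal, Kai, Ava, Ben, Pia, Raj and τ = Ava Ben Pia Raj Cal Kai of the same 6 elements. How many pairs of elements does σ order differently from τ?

8

Assign each item its position (1..6) in the first ordering, then rewrite the second ordering as that position sequence:
positions: Cal→1, Kai→2, Ava→3, Ben→4, Pia→5, Raj→6
second ordering as positions: [3, 4, 5, 6, 1, 2]
Discordant pairs = inversions in this position sequence.
3: 1, 2 → 2
4: 1, 2 → 2
5: 1, 2 → 2
6: 1, 2 → 2
1: 0
2: 0
Total: 2 + 2 + 2 + 2 + 0 + 0 = 8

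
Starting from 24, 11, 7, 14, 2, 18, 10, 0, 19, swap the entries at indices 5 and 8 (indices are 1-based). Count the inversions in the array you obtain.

20

Positions 5 and 8 hold 2 and 0; after swapping, the array is [24, 11, 7, 14, 0, 18, 10, 2, 19].
For each element, count later entries that are smaller:
24 → 11, 7, 14, 0, 18, 10, 2, 19 → 8
11 → 7, 0, 10, 2 → 4
7 → 0, 2 → 2
14 → 0, 10, 2 → 3
0 → none → 0
18 → 10, 2 → 2
10 → 2 → 1
2 → none → 0
19 → none → 0
Sum: 8 + 4 + 2 + 3 + 0 + 2 + 1 + 0 + 0 = 20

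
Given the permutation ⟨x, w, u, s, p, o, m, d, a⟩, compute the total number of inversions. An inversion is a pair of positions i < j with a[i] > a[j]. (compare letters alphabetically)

Sweep left to right; for each value list the smaller values that follow it:
x → w, u, s, p, o, m, d, a → 8
w → u, s, p, o, m, d, a → 7
u → s, p, o, m, d, a → 6
s → p, o, m, d, a → 5
p → o, m, d, a → 4
o → m, d, a → 3
m → d, a → 2
d → a → 1
a → none → 0
Sum: 8 + 7 + 6 + 5 + 4 + 3 + 2 + 1 + 0 = 36

36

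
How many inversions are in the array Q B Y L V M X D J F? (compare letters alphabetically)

Inversions: 27

Element-by-element contributions:
Q → B, L, M, D, J, F → 6
B → none → 0
Y → L, V, M, X, D, J, F → 7
L → D, J, F → 3
V → M, D, J, F → 4
M → D, J, F → 3
X → D, J, F → 3
D → none → 0
J → F → 1
F → none → 0
Sum: 6 + 0 + 7 + 3 + 4 + 3 + 3 + 0 + 1 + 0 = 27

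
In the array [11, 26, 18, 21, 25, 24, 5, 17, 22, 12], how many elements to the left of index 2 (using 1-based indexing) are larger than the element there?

0 such elements

The element at index 2 is 26.
Elements before it: 11
None of them are larger than 26.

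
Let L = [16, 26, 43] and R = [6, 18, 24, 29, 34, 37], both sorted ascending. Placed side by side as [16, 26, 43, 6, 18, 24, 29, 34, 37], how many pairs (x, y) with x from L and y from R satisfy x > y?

Count, for every r in R, how many entries of L exceed r:
r = 6: 16, 26, 43 → 3
r = 18: 26, 43 → 2
r = 24: 26, 43 → 2
r = 29: 43 → 1
r = 34: 43 → 1
r = 37: 43 → 1
Cross-inversions: 3 + 2 + 2 + 1 + 1 + 1 = 10

10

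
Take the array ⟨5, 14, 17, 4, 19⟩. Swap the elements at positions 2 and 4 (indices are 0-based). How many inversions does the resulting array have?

4

Positions 2 and 4 hold 17 and 19; after swapping, the array is [5, 14, 19, 4, 17].
Count, for each position, how many later elements it exceeds:
5 → 4 → 1
14 → 4 → 1
19 → 4, 17 → 2
4 → none → 0
17 → none → 0
Sum: 1 + 1 + 2 + 0 + 0 = 4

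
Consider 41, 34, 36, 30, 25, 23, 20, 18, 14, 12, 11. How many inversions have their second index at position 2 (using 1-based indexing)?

1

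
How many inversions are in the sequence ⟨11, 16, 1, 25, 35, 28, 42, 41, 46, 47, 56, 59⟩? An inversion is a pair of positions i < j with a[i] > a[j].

4 out-of-order pairs

Element-by-element contributions:
11 → 1 → 1
16 → 1 → 1
1 → none → 0
25 → none → 0
35 → 28 → 1
28 → none → 0
42 → 41 → 1
41 → none → 0
46 → none → 0
47 → none → 0
56 → none → 0
59 → none → 0
Sum: 1 + 1 + 0 + 0 + 1 + 0 + 1 + 0 + 0 + 0 + 0 + 0 = 4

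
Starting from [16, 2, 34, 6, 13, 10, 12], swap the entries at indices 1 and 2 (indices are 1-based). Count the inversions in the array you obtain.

10 inversions

Positions 1 and 2 hold 16 and 2; after swapping, the array is [2, 16, 34, 6, 13, 10, 12].
Sweep left to right; for each value list the smaller values that follow it:
2: 0
16: 4
34: 4
6: 0
13: 2
10: 0
12: 0
Sum: 0 + 4 + 4 + 0 + 2 + 0 + 0 = 10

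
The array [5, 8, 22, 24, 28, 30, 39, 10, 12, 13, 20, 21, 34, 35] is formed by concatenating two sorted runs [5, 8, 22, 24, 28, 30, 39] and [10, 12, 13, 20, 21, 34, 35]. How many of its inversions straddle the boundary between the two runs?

Count, for every r in R, how many entries of L exceed r:
r = 10: 22, 24, 28, 30, 39 → 5
r = 12: 22, 24, 28, 30, 39 → 5
r = 13: 22, 24, 28, 30, 39 → 5
r = 20: 22, 24, 28, 30, 39 → 5
r = 21: 22, 24, 28, 30, 39 → 5
r = 34: 39 → 1
r = 35: 39 → 1
Cross-inversions: 5 + 5 + 5 + 5 + 5 + 1 + 1 = 27

27 split inversions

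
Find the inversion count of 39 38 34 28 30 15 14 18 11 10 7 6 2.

75 inversions

Sweep left to right; for each value list the smaller values that follow it:
39 → 38, 34, 28, 30, 15, 14, 18, 11, 10, 7, 6, 2 → 12
38 → 34, 28, 30, 15, 14, 18, 11, 10, 7, 6, 2 → 11
34 → 28, 30, 15, 14, 18, 11, 10, 7, 6, 2 → 10
28 → 15, 14, 18, 11, 10, 7, 6, 2 → 8
30 → 15, 14, 18, 11, 10, 7, 6, 2 → 8
15 → 14, 11, 10, 7, 6, 2 → 6
14 → 11, 10, 7, 6, 2 → 5
18 → 11, 10, 7, 6, 2 → 5
11 → 10, 7, 6, 2 → 4
10 → 7, 6, 2 → 3
7 → 6, 2 → 2
6 → 2 → 1
2 → none → 0
Sum: 12 + 11 + 10 + 8 + 8 + 6 + 5 + 5 + 4 + 3 + 2 + 1 + 0 = 75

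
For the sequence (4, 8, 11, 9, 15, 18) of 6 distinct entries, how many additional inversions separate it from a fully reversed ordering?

14

Maximum inversions for 6 distinct elements is C(6, 2) = 6·5/2 = 15.
Current inversions — for each element, count later smaller elements:
4: 0
8: 0
11: 1
9: 0
15: 0
18: 0
Current total: 0 + 0 + 1 + 0 + 0 + 0 = 1
Shortfall: 15 − 1 = 14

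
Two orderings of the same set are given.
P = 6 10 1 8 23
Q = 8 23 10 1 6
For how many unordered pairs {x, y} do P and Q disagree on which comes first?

8 disagreeing pairs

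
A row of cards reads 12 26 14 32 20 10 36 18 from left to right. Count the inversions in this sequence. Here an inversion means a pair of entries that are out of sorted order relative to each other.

12 inversions

Count, for each position, how many later elements it exceeds:
12 → 10 → 1
26 → 14, 20, 10, 18 → 4
14 → 10 → 1
32 → 20, 10, 18 → 3
20 → 10, 18 → 2
10 → none → 0
36 → 18 → 1
18 → none → 0
Sum: 1 + 4 + 1 + 3 + 2 + 0 + 1 + 0 = 12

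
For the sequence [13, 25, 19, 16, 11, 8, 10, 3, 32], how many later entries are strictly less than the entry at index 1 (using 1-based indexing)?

4 such elements

The element at index 1 is 13.
Elements after it: 25, 19, 16, 11, 8, 10, 3, 32
Those smaller than 13: 11, 8, 10, 3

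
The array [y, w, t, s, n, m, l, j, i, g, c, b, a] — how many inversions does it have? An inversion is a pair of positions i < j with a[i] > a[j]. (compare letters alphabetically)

Element-by-element contributions:
y: 12
w: 11
t: 10
s: 9
n: 8
m: 7
l: 6
j: 5
i: 4
g: 3
c: 2
b: 1
a: 0
Sum: 12 + 11 + 10 + 9 + 8 + 7 + 6 + 5 + 4 + 3 + 2 + 1 + 0 = 78

Inversions: 78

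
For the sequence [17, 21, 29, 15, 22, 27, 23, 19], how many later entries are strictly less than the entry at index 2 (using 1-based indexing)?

2 such elements

The element at index 2 is 21.
Elements after it: 29, 15, 22, 27, 23, 19
Those smaller than 21: 15, 19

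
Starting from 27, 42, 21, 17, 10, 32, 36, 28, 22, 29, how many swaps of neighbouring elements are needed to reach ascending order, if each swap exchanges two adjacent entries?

Each adjacent swap fixes exactly one inversion, so the minimum swap count equals the number of inversions.
Count inversions — for each element, later elements that are smaller:
27: 21, 17, 10, 22 → 4
42: 21, 17, 10, 32, 36, 28, 22, 29 → 8
21: 17, 10 → 2
17: 10 → 1
10: none → 0
32: 28, 22, 29 → 3
36: 28, 22, 29 → 3
28: 22 → 1
22: none → 0
29: none → 0
Total inversions: 4 + 8 + 2 + 1 + 0 + 3 + 3 + 1 + 0 + 0 = 22

Swaps: 22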